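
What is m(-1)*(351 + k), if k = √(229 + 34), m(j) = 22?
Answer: 7722 + 22*√263 ≈ 8078.8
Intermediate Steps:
k = √263 ≈ 16.217
m(-1)*(351 + k) = 22*(351 + √263) = 7722 + 22*√263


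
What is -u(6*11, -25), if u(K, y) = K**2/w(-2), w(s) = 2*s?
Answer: 1089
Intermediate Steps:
u(K, y) = -K**2/4 (u(K, y) = K**2/((2*(-2))) = K**2/(-4) = K**2*(-1/4) = -K**2/4)
-u(6*11, -25) = -(-1)*(6*11)**2/4 = -(-1)*66**2/4 = -(-1)*4356/4 = -1*(-1089) = 1089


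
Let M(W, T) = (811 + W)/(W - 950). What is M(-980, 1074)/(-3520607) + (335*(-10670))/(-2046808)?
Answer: 6071892669502237/3476898171210020 ≈ 1.7464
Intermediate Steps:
M(W, T) = (811 + W)/(-950 + W)
M(-980, 1074)/(-3520607) + (335*(-10670))/(-2046808) = ((811 - 980)/(-950 - 980))/(-3520607) + (335*(-10670))/(-2046808) = (-169/(-1930))*(-1/3520607) - 3574450*(-1/2046808) = -1/1930*(-169)*(-1/3520607) + 1787225/1023404 = (169/1930)*(-1/3520607) + 1787225/1023404 = -169/6794771510 + 1787225/1023404 = 6071892669502237/3476898171210020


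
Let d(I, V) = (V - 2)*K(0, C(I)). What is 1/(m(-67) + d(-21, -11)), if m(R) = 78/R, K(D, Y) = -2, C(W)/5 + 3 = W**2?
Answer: 67/1664 ≈ 0.040264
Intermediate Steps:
C(W) = -15 + 5*W**2
d(I, V) = 4 - 2*V (d(I, V) = (V - 2)*(-2) = (-2 + V)*(-2) = 4 - 2*V)
1/(m(-67) + d(-21, -11)) = 1/(78/(-67) + (4 - 2*(-11))) = 1/(78*(-1/67) + (4 + 22)) = 1/(-78/67 + 26) = 1/(1664/67) = 67/1664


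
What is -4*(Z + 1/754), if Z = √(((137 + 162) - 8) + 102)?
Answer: -2/377 - 4*√393 ≈ -79.302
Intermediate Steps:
Z = √393 (Z = √((299 - 8) + 102) = √(291 + 102) = √393 ≈ 19.824)
-4*(Z + 1/754) = -4*(√393 + 1/754) = -4*(1/754 + √393) = -2/377 - 4*√393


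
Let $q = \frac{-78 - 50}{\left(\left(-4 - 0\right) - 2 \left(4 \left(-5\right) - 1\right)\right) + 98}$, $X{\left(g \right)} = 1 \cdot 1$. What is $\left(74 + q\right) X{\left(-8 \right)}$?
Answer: $\frac{1242}{17} \approx 73.059$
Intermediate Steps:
$X{\left(g \right)} = 1$
$q = - \frac{16}{17}$ ($q = - \frac{128}{\left(\left(-4 + 0\right) - 2 \left(-20 - 1\right)\right) + 98} = - \frac{128}{\left(-4 - -42\right) + 98} = - \frac{128}{\left(-4 + 42\right) + 98} = - \frac{128}{38 + 98} = - \frac{128}{136} = \left(-128\right) \frac{1}{136} = - \frac{16}{17} \approx -0.94118$)
$\left(74 + q\right) X{\left(-8 \right)} = \left(74 - \frac{16}{17}\right) 1 = \frac{1242}{17} \cdot 1 = \frac{1242}{17}$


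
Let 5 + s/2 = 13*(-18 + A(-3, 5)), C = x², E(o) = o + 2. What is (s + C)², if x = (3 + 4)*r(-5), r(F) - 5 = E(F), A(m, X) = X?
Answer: 23104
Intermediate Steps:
E(o) = 2 + o
r(F) = 7 + F (r(F) = 5 + (2 + F) = 7 + F)
x = 14 (x = (3 + 4)*(7 - 5) = 7*2 = 14)
C = 196 (C = 14² = 196)
s = -348 (s = -10 + 2*(13*(-18 + 5)) = -10 + 2*(13*(-13)) = -10 + 2*(-169) = -10 - 338 = -348)
(s + C)² = (-348 + 196)² = (-152)² = 23104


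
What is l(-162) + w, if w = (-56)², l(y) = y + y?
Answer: 2812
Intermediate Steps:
l(y) = 2*y
w = 3136
l(-162) + w = 2*(-162) + 3136 = -324 + 3136 = 2812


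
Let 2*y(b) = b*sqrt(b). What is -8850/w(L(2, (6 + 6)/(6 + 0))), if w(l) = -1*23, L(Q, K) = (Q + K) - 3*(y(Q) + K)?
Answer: 8850/23 ≈ 384.78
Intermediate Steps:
y(b) = b**(3/2)/2 (y(b) = (b*sqrt(b))/2 = b**(3/2)/2)
L(Q, K) = Q - 2*K - 3*Q**(3/2)/2 (L(Q, K) = (Q + K) - 3*(Q**(3/2)/2 + K) = (K + Q) - 3*(K + Q**(3/2)/2) = (K + Q) + (-3*K - 3*Q**(3/2)/2) = Q - 2*K - 3*Q**(3/2)/2)
w(l) = -23
-8850/w(L(2, (6 + 6)/(6 + 0))) = -8850/(-23) = -8850*(-1/23) = 8850/23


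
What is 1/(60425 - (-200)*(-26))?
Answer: 1/55225 ≈ 1.8108e-5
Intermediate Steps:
1/(60425 - (-200)*(-26)) = 1/(60425 - 100*52) = 1/(60425 - 5200) = 1/55225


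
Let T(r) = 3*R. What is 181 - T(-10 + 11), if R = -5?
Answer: 196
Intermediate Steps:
T(r) = -15 (T(r) = 3*(-5) = -15)
181 - T(-10 + 11) = 181 - 1*(-15) = 181 + 15 = 196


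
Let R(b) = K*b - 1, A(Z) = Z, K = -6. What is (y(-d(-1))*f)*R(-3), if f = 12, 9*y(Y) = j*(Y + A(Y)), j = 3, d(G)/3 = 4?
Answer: -1632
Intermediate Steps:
d(G) = 12 (d(G) = 3*4 = 12)
R(b) = -1 - 6*b (R(b) = -6*b - 1 = -1 - 6*b)
y(Y) = 2*Y/3 (y(Y) = (3*(Y + Y))/9 = (3*(2*Y))/9 = (6*Y)/9 = 2*Y/3)
(y(-d(-1))*f)*R(-3) = ((2*(-1*12)/3)*12)*(-1 - 6*(-3)) = (((⅔)*(-12))*12)*(-1 + 18) = -8*12*17 = -96*17 = -1632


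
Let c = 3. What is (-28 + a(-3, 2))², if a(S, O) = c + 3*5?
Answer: 100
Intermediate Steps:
a(S, O) = 18 (a(S, O) = 3 + 3*5 = 3 + 15 = 18)
(-28 + a(-3, 2))² = (-28 + 18)² = (-10)² = 100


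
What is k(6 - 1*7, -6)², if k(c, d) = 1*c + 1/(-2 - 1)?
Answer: 16/9 ≈ 1.7778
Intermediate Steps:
k(c, d) = -⅓ + c (k(c, d) = c + 1/(-3) = c - ⅓ = -⅓ + c)
k(6 - 1*7, -6)² = (-⅓ + (6 - 1*7))² = (-⅓ + (6 - 7))² = (-⅓ - 1)² = (-4/3)² = 16/9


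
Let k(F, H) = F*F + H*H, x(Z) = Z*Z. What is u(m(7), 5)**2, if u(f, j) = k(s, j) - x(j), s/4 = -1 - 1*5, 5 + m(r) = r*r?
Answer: 331776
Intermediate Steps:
m(r) = -5 + r**2 (m(r) = -5 + r*r = -5 + r**2)
s = -24 (s = 4*(-1 - 1*5) = 4*(-1 - 5) = 4*(-6) = -24)
x(Z) = Z**2
k(F, H) = F**2 + H**2
u(f, j) = 576 (u(f, j) = ((-24)**2 + j**2) - j**2 = (576 + j**2) - j**2 = 576)
u(m(7), 5)**2 = 576**2 = 331776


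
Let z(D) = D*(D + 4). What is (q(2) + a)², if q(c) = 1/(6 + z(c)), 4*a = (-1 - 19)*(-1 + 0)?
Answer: 8281/324 ≈ 25.559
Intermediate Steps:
z(D) = D*(4 + D)
a = 5 (a = ((-1 - 19)*(-1 + 0))/4 = (-20*(-1))/4 = (¼)*20 = 5)
q(c) = 1/(6 + c*(4 + c))
(q(2) + a)² = (1/(6 + 2*(4 + 2)) + 5)² = (1/(6 + 2*6) + 5)² = (1/(6 + 12) + 5)² = (1/18 + 5)² = (91/18)² = 8281/324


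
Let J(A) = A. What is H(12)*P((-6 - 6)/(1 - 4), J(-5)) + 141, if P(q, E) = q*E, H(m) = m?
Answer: -99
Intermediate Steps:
P(q, E) = E*q
H(12)*P((-6 - 6)/(1 - 4), J(-5)) + 141 = 12*(-5*(-6 - 6)/(1 - 4)) + 141 = 12*(-(-60)/(-3)) + 141 = 12*(-(-60)*(-1)/3) + 141 = 12*(-5*4) + 141 = 12*(-20) + 141 = -240 + 141 = -99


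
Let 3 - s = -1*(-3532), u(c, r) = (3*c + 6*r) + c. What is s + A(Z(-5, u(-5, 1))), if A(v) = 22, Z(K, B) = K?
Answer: -3507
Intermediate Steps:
u(c, r) = 4*c + 6*r
s = -3529 (s = 3 - (-1)*(-3532) = 3 - 1*3532 = 3 - 3532 = -3529)
s + A(Z(-5, u(-5, 1))) = -3529 + 22 = -3507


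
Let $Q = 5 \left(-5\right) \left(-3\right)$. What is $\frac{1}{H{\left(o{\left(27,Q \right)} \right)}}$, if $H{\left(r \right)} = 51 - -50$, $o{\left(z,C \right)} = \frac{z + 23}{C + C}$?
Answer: $\frac{1}{101} \approx 0.009901$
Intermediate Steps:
$Q = 75$ ($Q = \left(-25\right) \left(-3\right) = 75$)
$o{\left(z,C \right)} = \frac{23 + z}{2 C}$
$H{\left(r \right)} = 101$ ($H{\left(r \right)} = 51 + 50 = 101$)
$\frac{1}{H{\left(o{\left(27,Q \right)} \right)}} = \frac{1}{101}$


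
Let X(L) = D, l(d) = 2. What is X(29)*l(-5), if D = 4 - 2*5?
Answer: -12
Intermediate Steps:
D = -6 (D = 4 - 10 = -6)
X(L) = -6
X(29)*l(-5) = -6*2 = -12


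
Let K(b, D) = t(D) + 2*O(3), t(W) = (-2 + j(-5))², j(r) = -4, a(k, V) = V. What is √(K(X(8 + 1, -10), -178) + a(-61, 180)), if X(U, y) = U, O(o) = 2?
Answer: 2*√55 ≈ 14.832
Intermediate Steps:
t(W) = 36 (t(W) = (-2 - 4)² = (-6)² = 36)
K(b, D) = 40 (K(b, D) = 36 + 2*2 = 36 + 4 = 40)
√(K(X(8 + 1, -10), -178) + a(-61, 180)) = √(40 + 180) = √220 = 2*√55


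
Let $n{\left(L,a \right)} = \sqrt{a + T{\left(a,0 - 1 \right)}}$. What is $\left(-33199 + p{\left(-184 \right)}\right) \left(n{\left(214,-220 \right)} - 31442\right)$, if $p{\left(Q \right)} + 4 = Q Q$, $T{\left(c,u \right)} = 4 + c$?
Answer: $-20531626 + 1306 i \sqrt{109} \approx -2.0532 \cdot 10^{7} + 13635.0 i$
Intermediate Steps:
$n{\left(L,a \right)} = \sqrt{4 + 2 a}$ ($n{\left(L,a \right)} = \sqrt{a + \left(4 + a\right)} = \sqrt{4 + 2 a}$)
$p{\left(Q \right)} = -4 + Q^{2}$ ($p{\left(Q \right)} = -4 + Q Q = -4 + Q^{2}$)
$\left(-33199 + p{\left(-184 \right)}\right) \left(n{\left(214,-220 \right)} - 31442\right) = \left(-33199 - \left(4 - \left(-184\right)^{2}\right)\right) \left(\sqrt{4 + 2 \left(-220\right)} - 31442\right) = \left(-33199 + \left(-4 + 33856\right)\right) \left(\sqrt{4 - 440} - 31442\right) = \left(-33199 + 33852\right) \left(\sqrt{-436} - 31442\right) = 653 \left(2 i \sqrt{109} - 31442\right) = 653 \left(-31442 + 2 i \sqrt{109}\right) = -20531626 + 1306 i \sqrt{109}$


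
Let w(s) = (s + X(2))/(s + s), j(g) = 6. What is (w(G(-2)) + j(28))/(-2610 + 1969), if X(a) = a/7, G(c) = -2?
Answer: -45/4487 ≈ -0.010029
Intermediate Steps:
X(a) = a/7 (X(a) = a*(⅐) = a/7)
w(s) = (2/7 + s)/(2*s) (w(s) = (s + (⅐)*2)/(s + s) = (s + 2/7)/((2*s)) = (2/7 + s)*(1/(2*s)) = (2/7 + s)/(2*s))
(w(G(-2)) + j(28))/(-2610 + 1969) = ((1/14)*(2 + 7*(-2))/(-2) + 6)/(-2610 + 1969) = ((1/14)*(-½)*(2 - 14) + 6)/(-641) = ((1/14)*(-½)*(-12) + 6)*(-1/641) = (3/7 + 6)*(-1/641) = (45/7)*(-1/641) = -45/4487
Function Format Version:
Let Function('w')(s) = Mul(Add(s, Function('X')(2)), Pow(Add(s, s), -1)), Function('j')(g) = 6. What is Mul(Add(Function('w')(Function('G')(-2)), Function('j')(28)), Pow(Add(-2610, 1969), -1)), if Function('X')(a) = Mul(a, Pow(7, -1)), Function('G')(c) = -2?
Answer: Rational(-45, 4487) ≈ -0.010029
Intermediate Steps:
Function('X')(a) = Mul(Rational(1, 7), a) (Function('X')(a) = Mul(a, Rational(1, 7)) = Mul(Rational(1, 7), a))
Function('w')(s) = Mul(Rational(1, 2), Pow(s, -1), Add(Rational(2, 7), s)) (Function('w')(s) = Mul(Add(s, Mul(Rational(1, 7), 2)), Pow(Add(s, s), -1)) = Mul(Add(s, Rational(2, 7)), Pow(Mul(2, s), -1)) = Mul(Add(Rational(2, 7), s), Mul(Rational(1, 2), Pow(s, -1))) = Mul(Rational(1, 2), Pow(s, -1), Add(Rational(2, 7), s)))
Mul(Add(Function('w')(Function('G')(-2)), Function('j')(28)), Pow(Add(-2610, 1969), -1)) = Mul(Add(Mul(Rational(1, 14), Pow(-2, -1), Add(2, Mul(7, -2))), 6), Pow(Add(-2610, 1969), -1)) = Mul(Add(Mul(Rational(1, 14), Rational(-1, 2), Add(2, -14)), 6), Pow(-641, -1)) = Mul(Add(Mul(Rational(1, 14), Rational(-1, 2), -12), 6), Rational(-1, 641)) = Mul(Add(Rational(3, 7), 6), Rational(-1, 641)) = Mul(Rational(45, 7), Rational(-1, 641)) = Rational(-45, 4487)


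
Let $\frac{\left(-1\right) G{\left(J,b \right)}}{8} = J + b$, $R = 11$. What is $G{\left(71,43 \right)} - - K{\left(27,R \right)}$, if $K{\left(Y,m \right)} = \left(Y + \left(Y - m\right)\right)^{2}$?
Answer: $937$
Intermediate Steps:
$G{\left(J,b \right)} = - 8 J - 8 b$ ($G{\left(J,b \right)} = - 8 \left(J + b\right) = - 8 J - 8 b$)
$K{\left(Y,m \right)} = \left(- m + 2 Y\right)^{2}$
$G{\left(71,43 \right)} - - K{\left(27,R \right)} = \left(\left(-8\right) 71 - 344\right) - - \left(\left(-1\right) 11 + 2 \cdot 27\right)^{2} = \left(-568 - 344\right) - - \left(-11 + 54\right)^{2} = -912 - - 43^{2} = -912 - \left(-1\right) 1849 = -912 - -1849 = -912 + 1849 = 937$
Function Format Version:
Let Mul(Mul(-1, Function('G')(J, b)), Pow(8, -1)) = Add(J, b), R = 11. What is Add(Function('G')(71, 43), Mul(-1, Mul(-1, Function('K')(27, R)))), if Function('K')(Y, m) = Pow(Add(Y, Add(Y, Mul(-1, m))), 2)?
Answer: 937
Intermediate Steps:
Function('G')(J, b) = Add(Mul(-8, J), Mul(-8, b)) (Function('G')(J, b) = Mul(-8, Add(J, b)) = Add(Mul(-8, J), Mul(-8, b)))
Function('K')(Y, m) = Pow(Add(Mul(-1, m), Mul(2, Y)), 2)
Add(Function('G')(71, 43), Mul(-1, Mul(-1, Function('K')(27, R)))) = Add(Add(Mul(-8, 71), Mul(-8, 43)), Mul(-1, Mul(-1, Pow(Add(Mul(-1, 11), Mul(2, 27)), 2)))) = Add(Add(-568, -344), Mul(-1, Mul(-1, Pow(Add(-11, 54), 2)))) = Add(-912, Mul(-1, Mul(-1, Pow(43, 2)))) = Add(-912, Mul(-1, Mul(-1, 1849))) = Add(-912, Mul(-1, -1849)) = Add(-912, 1849) = 937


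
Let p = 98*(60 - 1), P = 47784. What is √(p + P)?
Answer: √53566 ≈ 231.44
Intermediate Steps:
p = 5782 (p = 98*59 = 5782)
√(p + P) = √(5782 + 47784) = √53566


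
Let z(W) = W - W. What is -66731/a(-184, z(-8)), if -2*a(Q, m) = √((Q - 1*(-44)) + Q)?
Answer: -66731*I/9 ≈ -7414.6*I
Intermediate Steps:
z(W) = 0
a(Q, m) = -√(44 + 2*Q)/2 (a(Q, m) = -√((Q - 1*(-44)) + Q)/2 = -√((Q + 44) + Q)/2 = -√((44 + Q) + Q)/2 = -√(44 + 2*Q)/2)
-66731/a(-184, z(-8)) = -66731*(-2/√(44 + 2*(-184))) = -66731*(-2/√(44 - 368)) = -66731*I/9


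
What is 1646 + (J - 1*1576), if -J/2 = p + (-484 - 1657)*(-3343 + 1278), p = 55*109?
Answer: -8854250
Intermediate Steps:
p = 5995
J = -8854320 (J = -2*(5995 + (-484 - 1657)*(-3343 + 1278)) = -2*(5995 - 2141*(-2065)) = -2*(5995 + 4421165) = -2*4427160 = -8854320)
1646 + (J - 1*1576) = 1646 + (-8854320 - 1*1576) = 1646 + (-8854320 - 1576) = 1646 - 8855896 = -8854250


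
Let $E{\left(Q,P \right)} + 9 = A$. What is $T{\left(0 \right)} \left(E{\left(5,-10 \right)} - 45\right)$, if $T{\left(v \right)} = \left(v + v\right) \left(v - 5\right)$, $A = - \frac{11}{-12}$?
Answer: $0$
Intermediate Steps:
$A = \frac{11}{12}$ ($A = \left(-11\right) \left(- \frac{1}{12}\right) = \frac{11}{12} \approx 0.91667$)
$E{\left(Q,P \right)} = - \frac{97}{12}$ ($E{\left(Q,P \right)} = -9 + \frac{11}{12} = - \frac{97}{12}$)
$T{\left(v \right)} = 2 v \left(-5 + v\right)$
$T{\left(0 \right)} \left(E{\left(5,-10 \right)} - 45\right) = 2 \cdot 0 \left(-5 + 0\right) \left(- \frac{97}{12} - 45\right) = 2 \cdot 0 \left(-5\right) \left(- \frac{637}{12}\right) = 0 \left(- \frac{637}{12}\right) = 0$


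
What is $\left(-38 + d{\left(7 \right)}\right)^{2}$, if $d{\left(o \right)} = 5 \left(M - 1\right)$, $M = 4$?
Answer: $529$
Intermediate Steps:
$d{\left(o \right)} = 15$ ($d{\left(o \right)} = 5 \left(4 - 1\right) = 5 \cdot 3 = 15$)
$\left(-38 + d{\left(7 \right)}\right)^{2} = \left(-38 + 15\right)^{2} = \left(-23\right)^{2} = 529$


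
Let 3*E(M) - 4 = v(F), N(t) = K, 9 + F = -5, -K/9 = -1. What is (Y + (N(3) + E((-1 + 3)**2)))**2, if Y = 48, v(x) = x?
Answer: 25921/9 ≈ 2880.1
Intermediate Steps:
K = 9 (K = -9*(-1) = 9)
F = -14 (F = -9 - 5 = -14)
N(t) = 9
E(M) = -10/3 (E(M) = 4/3 + (1/3)*(-14) = 4/3 - 14/3 = -10/3)
(Y + (N(3) + E((-1 + 3)**2)))**2 = (48 + (9 - 10/3))**2 = (48 + 17/3)**2 = (161/3)**2 = 25921/9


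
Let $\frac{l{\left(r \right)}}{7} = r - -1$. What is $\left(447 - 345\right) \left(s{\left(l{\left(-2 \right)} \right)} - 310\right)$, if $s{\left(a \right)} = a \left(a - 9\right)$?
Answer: $-20196$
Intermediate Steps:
$l{\left(r \right)} = 7 + 7 r$ ($l{\left(r \right)} = 7 \left(r - -1\right) = 7 \left(r + 1\right) = 7 \left(1 + r\right) = 7 + 7 r$)
$s{\left(a \right)} = a \left(-9 + a\right)$
$\left(447 - 345\right) \left(s{\left(l{\left(-2 \right)} \right)} - 310\right) = \left(447 - 345\right) \left(\left(7 + 7 \left(-2\right)\right) \left(-9 + \left(7 + 7 \left(-2\right)\right)\right) - 310\right) = \left(447 - 345\right) \left(\left(7 - 14\right) \left(-9 + \left(7 - 14\right)\right) - 310\right) = \left(447 - 345\right) \left(- 7 \left(-9 - 7\right) - 310\right) = 102 \left(\left(-7\right) \left(-16\right) - 310\right) = 102 \left(112 - 310\right) = 102 \left(-198\right) = -20196$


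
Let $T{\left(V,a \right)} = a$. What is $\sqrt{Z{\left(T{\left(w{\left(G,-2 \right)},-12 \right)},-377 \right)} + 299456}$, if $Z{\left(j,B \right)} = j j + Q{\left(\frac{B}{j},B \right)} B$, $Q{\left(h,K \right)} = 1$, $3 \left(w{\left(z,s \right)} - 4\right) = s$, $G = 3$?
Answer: $3 \sqrt{33247} \approx 547.01$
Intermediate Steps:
$w{\left(z,s \right)} = 4 + \frac{s}{3}$
$Z{\left(j,B \right)} = B + j^{2}$ ($Z{\left(j,B \right)} = j j + 1 B = j^{2} + B = B + j^{2}$)
$\sqrt{Z{\left(T{\left(w{\left(G,-2 \right)},-12 \right)},-377 \right)} + 299456} = \sqrt{\left(-377 + \left(-12\right)^{2}\right) + 299456} = \sqrt{\left(-377 + 144\right) + 299456} = \sqrt{-233 + 299456} = \sqrt{299223} = 3 \sqrt{33247}$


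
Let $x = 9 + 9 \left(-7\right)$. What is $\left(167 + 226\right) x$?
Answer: $-21222$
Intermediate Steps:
$x = -54$ ($x = 9 - 63 = -54$)
$\left(167 + 226\right) x = \left(167 + 226\right) \left(-54\right) = 393 \left(-54\right) = -21222$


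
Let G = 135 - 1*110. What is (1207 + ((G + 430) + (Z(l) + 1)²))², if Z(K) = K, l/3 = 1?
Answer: 2815684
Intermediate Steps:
l = 3 (l = 3*1 = 3)
G = 25 (G = 135 - 110 = 25)
(1207 + ((G + 430) + (Z(l) + 1)²))² = (1207 + ((25 + 430) + (3 + 1)²))² = (1207 + (455 + 4²))² = (1207 + (455 + 16))² = (1207 + 471)² = 1678² = 2815684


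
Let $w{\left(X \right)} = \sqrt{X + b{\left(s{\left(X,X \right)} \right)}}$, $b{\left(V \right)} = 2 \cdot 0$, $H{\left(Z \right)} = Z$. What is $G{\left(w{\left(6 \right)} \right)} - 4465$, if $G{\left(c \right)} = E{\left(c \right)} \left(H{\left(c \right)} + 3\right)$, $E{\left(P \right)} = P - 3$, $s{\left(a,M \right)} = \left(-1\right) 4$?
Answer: $-4468$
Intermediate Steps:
$s{\left(a,M \right)} = -4$
$E{\left(P \right)} = -3 + P$
$b{\left(V \right)} = 0$
$w{\left(X \right)} = \sqrt{X}$ ($w{\left(X \right)} = \sqrt{X + 0} = \sqrt{X}$)
$G{\left(c \right)} = \left(-3 + c\right) \left(3 + c\right)$ ($G{\left(c \right)} = \left(-3 + c\right) \left(c + 3\right) = \left(-3 + c\right) \left(3 + c\right)$)
$G{\left(w{\left(6 \right)} \right)} - 4465 = \left(-9 + \left(\sqrt{6}\right)^{2}\right) - 4465 = \left(-9 + 6\right) - 4465 = -3 - 4465 = -4468$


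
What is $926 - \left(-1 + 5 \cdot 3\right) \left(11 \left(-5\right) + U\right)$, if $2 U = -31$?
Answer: $1913$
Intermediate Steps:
$U = - \frac{31}{2}$ ($U = \frac{1}{2} \left(-31\right) = - \frac{31}{2} \approx -15.5$)
$926 - \left(-1 + 5 \cdot 3\right) \left(11 \left(-5\right) + U\right) = 926 - \left(-1 + 5 \cdot 3\right) \left(11 \left(-5\right) - \frac{31}{2}\right) = 926 - \left(-1 + 15\right) \left(-55 - \frac{31}{2}\right) = 926 - 14 \left(- \frac{141}{2}\right) = 926 - -987 = 926 + 987 = 1913$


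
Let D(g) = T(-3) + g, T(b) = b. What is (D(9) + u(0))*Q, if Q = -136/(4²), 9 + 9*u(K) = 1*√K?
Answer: -85/2 ≈ -42.500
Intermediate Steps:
u(K) = -1 + √K/9 (u(K) = -1 + (1*√K)/9 = -1 + √K/9)
D(g) = -3 + g
Q = -17/2 (Q = -136/16 = -1*17/2 = -17/2 ≈ -8.5000)
(D(9) + u(0))*Q = ((-3 + 9) + (-1 + √0/9))*(-17/2) = (6 + (-1 + (⅑)*0))*(-17/2) = (6 + (-1 + 0))*(-17/2) = (6 - 1)*(-17/2) = 5*(-17/2) = -85/2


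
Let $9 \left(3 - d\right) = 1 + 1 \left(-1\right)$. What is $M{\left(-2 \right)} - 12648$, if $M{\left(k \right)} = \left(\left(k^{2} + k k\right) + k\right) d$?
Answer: $-12630$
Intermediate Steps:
$d = 3$ ($d = 3 - \frac{1 + 1 \left(-1\right)}{9} = 3 - \frac{1 - 1}{9} = 3 - 0 = 3 + 0 = 3$)
$M{\left(k \right)} = 3 k + 6 k^{2}$ ($M{\left(k \right)} = \left(\left(k^{2} + k k\right) + k\right) 3 = \left(\left(k^{2} + k^{2}\right) + k\right) 3 = \left(2 k^{2} + k\right) 3 = \left(k + 2 k^{2}\right) 3 = 3 k + 6 k^{2}$)
$M{\left(-2 \right)} - 12648 = 3 \left(-2\right) \left(1 + 2 \left(-2\right)\right) - 12648 = 3 \left(-2\right) \left(1 - 4\right) - 12648 = 3 \left(-2\right) \left(-3\right) - 12648 = 18 - 12648 = -12630$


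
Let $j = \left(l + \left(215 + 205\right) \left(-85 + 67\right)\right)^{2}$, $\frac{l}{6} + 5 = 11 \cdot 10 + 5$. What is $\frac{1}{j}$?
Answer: $\frac{1}{47610000} \approx 2.1004 \cdot 10^{-8}$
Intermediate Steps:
$l = 660$ ($l = -30 + 6 \left(11 \cdot 10 + 5\right) = -30 + 6 \left(110 + 5\right) = -30 + 6 \cdot 115 = -30 + 690 = 660$)
$j = 47610000$ ($j = \left(660 + \left(215 + 205\right) \left(-85 + 67\right)\right)^{2} = \left(660 + 420 \left(-18\right)\right)^{2} = \left(660 - 7560\right)^{2} = \left(-6900\right)^{2} = 47610000$)
$\frac{1}{j} = \frac{1}{47610000}$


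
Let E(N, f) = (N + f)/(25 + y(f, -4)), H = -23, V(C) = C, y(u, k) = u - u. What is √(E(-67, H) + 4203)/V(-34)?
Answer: -3*√11665/170 ≈ -1.9060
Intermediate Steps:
y(u, k) = 0
E(N, f) = N/25 + f/25 (E(N, f) = (N + f)/(25 + 0) = (N + f)/25 = (N + f)*(1/25) = N/25 + f/25)
√(E(-67, H) + 4203)/V(-34) = √(((1/25)*(-67) + (1/25)*(-23)) + 4203)/(-34) = √((-67/25 - 23/25) + 4203)*(-1/34) = √(-18/5 + 4203)*(-1/34) = √(20997/5)*(-1/34) = (3*√11665/5)*(-1/34) = -3*√11665/170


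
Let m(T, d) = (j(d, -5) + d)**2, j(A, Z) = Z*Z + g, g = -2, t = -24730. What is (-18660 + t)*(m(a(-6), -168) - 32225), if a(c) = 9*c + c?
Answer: 485968000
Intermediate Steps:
a(c) = 10*c
j(A, Z) = -2 + Z**2 (j(A, Z) = Z*Z - 2 = Z**2 - 2 = -2 + Z**2)
m(T, d) = (23 + d)**2 (m(T, d) = ((-2 + (-5)**2) + d)**2 = ((-2 + 25) + d)**2 = (23 + d)**2)
(-18660 + t)*(m(a(-6), -168) - 32225) = (-18660 - 24730)*((23 - 168)**2 - 32225) = -43390*((-145)**2 - 32225) = -43390*(21025 - 32225) = -43390*(-11200) = 485968000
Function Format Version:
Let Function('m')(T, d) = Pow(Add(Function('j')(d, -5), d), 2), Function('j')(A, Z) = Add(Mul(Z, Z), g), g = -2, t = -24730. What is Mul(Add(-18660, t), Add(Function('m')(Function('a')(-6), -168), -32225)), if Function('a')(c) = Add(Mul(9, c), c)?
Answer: 485968000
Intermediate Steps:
Function('a')(c) = Mul(10, c)
Function('j')(A, Z) = Add(-2, Pow(Z, 2)) (Function('j')(A, Z) = Add(Mul(Z, Z), -2) = Add(Pow(Z, 2), -2) = Add(-2, Pow(Z, 2)))
Function('m')(T, d) = Pow(Add(23, d), 2) (Function('m')(T, d) = Pow(Add(Add(-2, Pow(-5, 2)), d), 2) = Pow(Add(Add(-2, 25), d), 2) = Pow(Add(23, d), 2))
Mul(Add(-18660, t), Add(Function('m')(Function('a')(-6), -168), -32225)) = Mul(Add(-18660, -24730), Add(Pow(Add(23, -168), 2), -32225)) = Mul(-43390, Add(Pow(-145, 2), -32225)) = Mul(-43390, Add(21025, -32225)) = Mul(-43390, -11200) = 485968000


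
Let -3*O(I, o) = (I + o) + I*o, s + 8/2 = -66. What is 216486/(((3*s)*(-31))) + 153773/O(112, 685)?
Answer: 765453254/28035315 ≈ 27.303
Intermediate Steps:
s = -70 (s = -4 - 66 = -70)
O(I, o) = -I/3 - o/3 - I*o/3 (O(I, o) = -((I + o) + I*o)/3 = -(I + o + I*o)/3 = -I/3 - o/3 - I*o/3)
216486/(((3*s)*(-31))) + 153773/O(112, 685) = 216486/(((3*(-70))*(-31))) + 153773/(-⅓*112 - ⅓*685 - ⅓*112*685) = 216486/((-210*(-31))) + 153773/(-112/3 - 685/3 - 76720/3) = 216486/6510 + 153773/(-25839) = 216486*(1/6510) + 153773*(-1/25839) = 36081/1085 - 153773/25839 = 765453254/28035315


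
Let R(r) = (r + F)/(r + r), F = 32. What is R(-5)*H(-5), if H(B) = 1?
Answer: -27/10 ≈ -2.7000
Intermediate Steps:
R(r) = (32 + r)/(2*r) (R(r) = (r + 32)/(r + r) = (32 + r)/((2*r)) = (32 + r)*(1/(2*r)) = (32 + r)/(2*r))
R(-5)*H(-5) = ((1/2)*(32 - 5)/(-5))*1 = ((1/2)*(-1/5)*27)*1 = -27/10*1 = -27/10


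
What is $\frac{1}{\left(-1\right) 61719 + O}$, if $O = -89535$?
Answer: $- \frac{1}{151254} \approx -6.6114 \cdot 10^{-6}$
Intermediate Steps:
$\frac{1}{\left(-1\right) 61719 + O} = \frac{1}{\left(-1\right) 61719 - 89535} = \frac{1}{-61719 - 89535} = \frac{1}{-151254} = - \frac{1}{151254}$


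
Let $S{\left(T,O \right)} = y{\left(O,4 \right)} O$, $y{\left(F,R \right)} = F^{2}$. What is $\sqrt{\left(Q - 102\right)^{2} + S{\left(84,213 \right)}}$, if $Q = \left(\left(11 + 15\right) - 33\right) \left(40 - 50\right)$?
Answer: $\sqrt{9664621} \approx 3108.8$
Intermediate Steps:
$S{\left(T,O \right)} = O^{3}$ ($S{\left(T,O \right)} = O^{2} O = O^{3}$)
$Q = 70$ ($Q = \left(26 - 33\right) \left(-10\right) = \left(-7\right) \left(-10\right) = 70$)
$\sqrt{\left(Q - 102\right)^{2} + S{\left(84,213 \right)}} = \sqrt{\left(70 - 102\right)^{2} + 213^{3}} = \sqrt{\left(-32\right)^{2} + 9663597} = \sqrt{1024 + 9663597} = \sqrt{9664621}$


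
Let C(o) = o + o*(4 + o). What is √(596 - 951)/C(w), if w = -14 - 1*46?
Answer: I*√355/3300 ≈ 0.0057095*I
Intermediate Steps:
w = -60 (w = -14 - 46 = -60)
√(596 - 951)/C(w) = √(596 - 951)/((-60*(5 - 60))) = √(-355)/((-60*(-55))) = (I*√355)/3300 = (I*√355)*(1/3300) = I*√355/3300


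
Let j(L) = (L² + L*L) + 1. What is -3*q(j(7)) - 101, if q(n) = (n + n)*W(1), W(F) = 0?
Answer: -101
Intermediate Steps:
j(L) = 1 + 2*L² (j(L) = (L² + L²) + 1 = 2*L² + 1 = 1 + 2*L²)
q(n) = 0 (q(n) = (n + n)*0 = (2*n)*0 = 0)
-3*q(j(7)) - 101 = -3*0 - 101 = 0 - 101 = -101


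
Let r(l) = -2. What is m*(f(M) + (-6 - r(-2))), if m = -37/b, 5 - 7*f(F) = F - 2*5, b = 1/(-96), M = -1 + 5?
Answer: -60384/7 ≈ -8626.3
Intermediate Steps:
M = 4
b = -1/96 ≈ -0.010417
f(F) = 15/7 - F/7 (f(F) = 5/7 - (F - 2*5)/7 = 5/7 - (F - 10)/7 = 5/7 - (-10 + F)/7 = 5/7 + (10/7 - F/7) = 15/7 - F/7)
m = 3552 (m = -37/(-1/96) = -37*(-96) = 3552)
m*(f(M) + (-6 - r(-2))) = 3552*((15/7 - ⅐*4) + (-6 - 1*(-2))) = 3552*((15/7 - 4/7) + (-6 + 2)) = 3552*(11/7 - 4) = 3552*(-17/7) = -60384/7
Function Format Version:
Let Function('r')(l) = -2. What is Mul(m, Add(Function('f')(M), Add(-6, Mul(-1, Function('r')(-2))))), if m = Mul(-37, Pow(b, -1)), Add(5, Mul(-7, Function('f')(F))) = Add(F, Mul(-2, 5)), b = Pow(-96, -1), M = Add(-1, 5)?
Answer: Rational(-60384, 7) ≈ -8626.3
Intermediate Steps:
M = 4
b = Rational(-1, 96) ≈ -0.010417
Function('f')(F) = Add(Rational(15, 7), Mul(Rational(-1, 7), F)) (Function('f')(F) = Add(Rational(5, 7), Mul(Rational(-1, 7), Add(F, Mul(-2, 5)))) = Add(Rational(5, 7), Mul(Rational(-1, 7), Add(F, -10))) = Add(Rational(5, 7), Mul(Rational(-1, 7), Add(-10, F))) = Add(Rational(5, 7), Add(Rational(10, 7), Mul(Rational(-1, 7), F))) = Add(Rational(15, 7), Mul(Rational(-1, 7), F)))
m = 3552 (m = Mul(-37, Pow(Rational(-1, 96), -1)) = Mul(-37, -96) = 3552)
Mul(m, Add(Function('f')(M), Add(-6, Mul(-1, Function('r')(-2))))) = Mul(3552, Add(Add(Rational(15, 7), Mul(Rational(-1, 7), 4)), Add(-6, Mul(-1, -2)))) = Mul(3552, Add(Add(Rational(15, 7), Rational(-4, 7)), Add(-6, 2))) = Mul(3552, Add(Rational(11, 7), -4)) = Mul(3552, Rational(-17, 7)) = Rational(-60384, 7)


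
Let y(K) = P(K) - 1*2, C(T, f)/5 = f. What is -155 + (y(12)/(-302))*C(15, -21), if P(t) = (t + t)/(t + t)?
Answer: -46915/302 ≈ -155.35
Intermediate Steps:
C(T, f) = 5*f
P(t) = 1 (P(t) = (2*t)/((2*t)) = (2*t)*(1/(2*t)) = 1)
y(K) = -1 (y(K) = 1 - 1*2 = 1 - 2 = -1)
-155 + (y(12)/(-302))*C(15, -21) = -155 + (-1/(-302))*(5*(-21)) = -155 - 1*(-1/302)*(-105) = -155 + (1/302)*(-105) = -155 - 105/302 = -46915/302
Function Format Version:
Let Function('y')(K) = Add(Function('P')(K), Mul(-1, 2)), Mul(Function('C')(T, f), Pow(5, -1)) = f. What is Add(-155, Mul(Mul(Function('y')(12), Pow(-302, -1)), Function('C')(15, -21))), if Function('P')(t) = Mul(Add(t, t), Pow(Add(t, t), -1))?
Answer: Rational(-46915, 302) ≈ -155.35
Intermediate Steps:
Function('C')(T, f) = Mul(5, f)
Function('P')(t) = 1 (Function('P')(t) = Mul(Mul(2, t), Pow(Mul(2, t), -1)) = Mul(Mul(2, t), Mul(Rational(1, 2), Pow(t, -1))) = 1)
Function('y')(K) = -1 (Function('y')(K) = Add(1, Mul(-1, 2)) = Add(1, -2) = -1)
Add(-155, Mul(Mul(Function('y')(12), Pow(-302, -1)), Function('C')(15, -21))) = Add(-155, Mul(Mul(-1, Pow(-302, -1)), Mul(5, -21))) = Add(-155, Mul(Mul(-1, Rational(-1, 302)), -105)) = Add(-155, Mul(Rational(1, 302), -105)) = Add(-155, Rational(-105, 302)) = Rational(-46915, 302)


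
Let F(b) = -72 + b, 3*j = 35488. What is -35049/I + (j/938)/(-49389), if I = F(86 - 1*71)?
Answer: 811855106473/1320316137 ≈ 614.89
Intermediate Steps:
j = 35488/3 (j = (⅓)*35488 = 35488/3 ≈ 11829.)
I = -57 (I = -72 + (86 - 1*71) = -72 + (86 - 71) = -72 + 15 = -57)
-35049/I + (j/938)/(-49389) = -35049/(-57) + ((35488/3)/938)/(-49389) = -35049*(-1/57) + ((35488/3)*(1/938))*(-1/49389) = 11683/19 + (17744/1407)*(-1/49389) = 11683/19 - 17744/69490323 = 811855106473/1320316137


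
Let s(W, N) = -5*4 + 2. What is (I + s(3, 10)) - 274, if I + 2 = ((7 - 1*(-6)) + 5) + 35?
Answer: -241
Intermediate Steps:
s(W, N) = -18 (s(W, N) = -20 + 2 = -18)
I = 51 (I = -2 + (((7 - 1*(-6)) + 5) + 35) = -2 + (((7 + 6) + 5) + 35) = -2 + ((13 + 5) + 35) = -2 + (18 + 35) = -2 + 53 = 51)
(I + s(3, 10)) - 274 = (51 - 18) - 274 = 33 - 274 = -241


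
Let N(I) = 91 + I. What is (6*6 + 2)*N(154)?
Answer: 9310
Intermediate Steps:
(6*6 + 2)*N(154) = (6*6 + 2)*(91 + 154) = (36 + 2)*245 = 38*245 = 9310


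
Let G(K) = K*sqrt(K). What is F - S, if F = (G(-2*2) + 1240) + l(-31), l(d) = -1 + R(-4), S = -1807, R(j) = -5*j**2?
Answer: 2966 - 8*I ≈ 2966.0 - 8.0*I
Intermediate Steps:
l(d) = -81 (l(d) = -1 - 5*(-4)**2 = -1 - 5*16 = -1 - 80 = -81)
G(K) = K**(3/2)
F = 1159 - 8*I (F = ((-2*2)**(3/2) + 1240) - 81 = ((-4)**(3/2) + 1240) - 81 = (-8*I + 1240) - 81 = (1240 - 8*I) - 81 = 1159 - 8*I ≈ 1159.0 - 8.0*I)
F - S = (1159 - 8*I) - 1*(-1807) = (1159 - 8*I) + 1807 = 2966 - 8*I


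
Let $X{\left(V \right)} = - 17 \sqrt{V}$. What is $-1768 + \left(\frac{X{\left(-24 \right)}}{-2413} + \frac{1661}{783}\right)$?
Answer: $- \frac{1382683}{783} + \frac{34 i \sqrt{6}}{2413} \approx -1765.9 + 0.034514 i$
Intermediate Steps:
$-1768 + \left(\frac{X{\left(-24 \right)}}{-2413} + \frac{1661}{783}\right) = -1768 + \left(\frac{\left(-17\right) \sqrt{-24}}{-2413} + \frac{1661}{783}\right) = -1768 + \left(- 17 \cdot 2 i \sqrt{6} \left(- \frac{1}{2413}\right) + 1661 \cdot \frac{1}{783}\right) = -1768 + \left(- 34 i \sqrt{6} \left(- \frac{1}{2413}\right) + \frac{1661}{783}\right) = -1768 + \left(\frac{34 i \sqrt{6}}{2413} + \frac{1661}{783}\right) = -1768 + \left(\frac{1661}{783} + \frac{34 i \sqrt{6}}{2413}\right) = - \frac{1382683}{783} + \frac{34 i \sqrt{6}}{2413}$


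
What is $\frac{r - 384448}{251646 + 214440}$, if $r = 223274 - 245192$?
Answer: $- \frac{203183}{233043} \approx -0.87187$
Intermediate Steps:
$r = -21918$ ($r = 223274 - 245192 = -21918$)
$\frac{r - 384448}{251646 + 214440} = \frac{-21918 - 384448}{251646 + 214440} = - \frac{406366}{466086} = \left(-406366\right) \frac{1}{466086} = - \frac{203183}{233043}$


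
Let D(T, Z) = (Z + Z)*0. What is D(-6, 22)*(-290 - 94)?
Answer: 0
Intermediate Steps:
D(T, Z) = 0 (D(T, Z) = (2*Z)*0 = 0)
D(-6, 22)*(-290 - 94) = 0*(-290 - 94) = 0*(-384) = 0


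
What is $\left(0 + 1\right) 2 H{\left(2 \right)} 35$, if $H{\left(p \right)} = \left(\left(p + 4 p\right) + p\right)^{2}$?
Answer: $10080$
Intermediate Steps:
$H{\left(p \right)} = 36 p^{2}$ ($H{\left(p \right)} = \left(5 p + p\right)^{2} = \left(6 p\right)^{2} = 36 p^{2}$)
$\left(0 + 1\right) 2 H{\left(2 \right)} 35 = \left(0 + 1\right) 2 \cdot 36 \cdot 2^{2} \cdot 35 = 1 \cdot 2 \cdot 36 \cdot 4 \cdot 35 = 2 \cdot 144 \cdot 35 = 288 \cdot 35 = 10080$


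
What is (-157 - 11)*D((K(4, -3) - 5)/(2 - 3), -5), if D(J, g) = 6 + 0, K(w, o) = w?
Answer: -1008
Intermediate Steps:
D(J, g) = 6
(-157 - 11)*D((K(4, -3) - 5)/(2 - 3), -5) = (-157 - 11)*6 = -168*6 = -1008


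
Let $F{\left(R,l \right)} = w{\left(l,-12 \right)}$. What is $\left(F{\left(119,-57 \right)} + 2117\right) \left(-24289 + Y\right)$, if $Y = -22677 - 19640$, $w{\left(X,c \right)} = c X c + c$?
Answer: $406496418$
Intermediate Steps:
$w{\left(X,c \right)} = c + X c^{2}$ ($w{\left(X,c \right)} = X c c + c = X c^{2} + c = c + X c^{2}$)
$F{\left(R,l \right)} = -12 + 144 l$ ($F{\left(R,l \right)} = - 12 \left(1 + l \left(-12\right)\right) = - 12 \left(1 - 12 l\right) = -12 + 144 l$)
$Y = -42317$ ($Y = -22677 - 19640 = -42317$)
$\left(F{\left(119,-57 \right)} + 2117\right) \left(-24289 + Y\right) = \left(\left(-12 + 144 \left(-57\right)\right) + 2117\right) \left(-24289 - 42317\right) = \left(\left(-12 - 8208\right) + 2117\right) \left(-66606\right) = \left(-8220 + 2117\right) \left(-66606\right) = \left(-6103\right) \left(-66606\right) = 406496418$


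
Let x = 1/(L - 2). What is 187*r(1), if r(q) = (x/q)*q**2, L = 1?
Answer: -187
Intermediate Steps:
x = -1 (x = 1/(1 - 2) = 1/(-1) = -1)
r(q) = -q (r(q) = (-1/q)*q**2 = -q)
187*r(1) = 187*(-1*1) = 187*(-1) = -187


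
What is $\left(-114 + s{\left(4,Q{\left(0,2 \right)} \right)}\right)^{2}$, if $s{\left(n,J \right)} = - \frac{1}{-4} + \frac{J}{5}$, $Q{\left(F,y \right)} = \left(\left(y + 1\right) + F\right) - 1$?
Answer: $\frac{5139289}{400} \approx 12848.0$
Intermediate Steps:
$Q{\left(F,y \right)} = F + y$ ($Q{\left(F,y \right)} = \left(\left(1 + y\right) + F\right) - 1 = \left(1 + F + y\right) - 1 = F + y$)
$s{\left(n,J \right)} = \frac{1}{4} + \frac{J}{5}$ ($s{\left(n,J \right)} = \left(-1\right) \left(- \frac{1}{4}\right) + J \frac{1}{5} = \frac{1}{4} + \frac{J}{5}$)
$\left(-114 + s{\left(4,Q{\left(0,2 \right)} \right)}\right)^{2} = \left(-114 + \left(\frac{1}{4} + \frac{0 + 2}{5}\right)\right)^{2} = \left(-114 + \left(\frac{1}{4} + \frac{1}{5} \cdot 2\right)\right)^{2} = \left(-114 + \left(\frac{1}{4} + \frac{2}{5}\right)\right)^{2} = \left(-114 + \frac{13}{20}\right)^{2} = \left(- \frac{2267}{20}\right)^{2} = \frac{5139289}{400}$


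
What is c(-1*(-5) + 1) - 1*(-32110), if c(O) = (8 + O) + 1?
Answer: 32125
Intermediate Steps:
c(O) = 9 + O
c(-1*(-5) + 1) - 1*(-32110) = (9 + (-1*(-5) + 1)) - 1*(-32110) = (9 + (5 + 1)) + 32110 = (9 + 6) + 32110 = 15 + 32110 = 32125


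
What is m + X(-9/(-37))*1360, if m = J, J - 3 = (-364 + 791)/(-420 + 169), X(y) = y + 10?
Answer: 129387502/9287 ≈ 13932.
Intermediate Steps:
X(y) = 10 + y
J = 326/251 (J = 3 + (-364 + 791)/(-420 + 169) = 3 + 427/(-251) = 3 + 427*(-1/251) = 3 - 427/251 = 326/251 ≈ 1.2988)
m = 326/251 ≈ 1.2988
m + X(-9/(-37))*1360 = 326/251 + (10 - 9/(-37))*1360 = 326/251 + (10 - 9*(-1/37))*1360 = 326/251 + (10 + 9/37)*1360 = 326/251 + (379/37)*1360 = 326/251 + 515440/37 = 129387502/9287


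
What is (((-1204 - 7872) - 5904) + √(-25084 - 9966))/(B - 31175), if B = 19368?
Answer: 14980/11807 - 5*I*√1402/11807 ≈ 1.2687 - 0.015856*I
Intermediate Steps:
(((-1204 - 7872) - 5904) + √(-25084 - 9966))/(B - 31175) = (((-1204 - 7872) - 5904) + √(-25084 - 9966))/(19368 - 31175) = ((-9076 - 5904) + √(-35050))/(-11807) = (-14980 + 5*I*√1402)*(-1/11807) = 14980/11807 - 5*I*√1402/11807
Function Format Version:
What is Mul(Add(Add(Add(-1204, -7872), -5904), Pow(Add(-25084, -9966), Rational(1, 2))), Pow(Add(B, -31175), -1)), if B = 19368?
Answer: Add(Rational(14980, 11807), Mul(Rational(-5, 11807), I, Pow(1402, Rational(1, 2)))) ≈ Add(1.2687, Mul(-0.015856, I))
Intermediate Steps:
Mul(Add(Add(Add(-1204, -7872), -5904), Pow(Add(-25084, -9966), Rational(1, 2))), Pow(Add(B, -31175), -1)) = Mul(Add(Add(Add(-1204, -7872), -5904), Pow(Add(-25084, -9966), Rational(1, 2))), Pow(Add(19368, -31175), -1)) = Mul(Add(Add(-9076, -5904), Pow(-35050, Rational(1, 2))), Pow(-11807, -1)) = Mul(Add(-14980, Mul(5, I, Pow(1402, Rational(1, 2)))), Rational(-1, 11807)) = Add(Rational(14980, 11807), Mul(Rational(-5, 11807), I, Pow(1402, Rational(1, 2))))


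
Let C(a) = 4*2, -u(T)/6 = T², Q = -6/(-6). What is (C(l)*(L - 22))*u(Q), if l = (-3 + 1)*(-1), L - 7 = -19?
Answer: 1632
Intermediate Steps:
L = -12 (L = 7 - 19 = -12)
Q = 1 (Q = -6*(-⅙) = 1)
l = 2 (l = -2*(-1) = 2)
u(T) = -6*T²
C(a) = 8
(C(l)*(L - 22))*u(Q) = (8*(-12 - 22))*(-6*1²) = (8*(-34))*(-6*1) = -272*(-6) = 1632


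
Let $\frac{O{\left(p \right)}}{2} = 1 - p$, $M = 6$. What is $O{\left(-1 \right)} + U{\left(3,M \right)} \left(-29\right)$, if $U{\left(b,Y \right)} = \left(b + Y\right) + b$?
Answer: $-344$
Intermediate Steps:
$O{\left(p \right)} = 2 - 2 p$ ($O{\left(p \right)} = 2 \left(1 - p\right) = 2 - 2 p$)
$U{\left(b,Y \right)} = Y + 2 b$ ($U{\left(b,Y \right)} = \left(Y + b\right) + b = Y + 2 b$)
$O{\left(-1 \right)} + U{\left(3,M \right)} \left(-29\right) = \left(2 - -2\right) + \left(6 + 2 \cdot 3\right) \left(-29\right) = \left(2 + 2\right) + \left(6 + 6\right) \left(-29\right) = 4 + 12 \left(-29\right) = 4 - 348 = -344$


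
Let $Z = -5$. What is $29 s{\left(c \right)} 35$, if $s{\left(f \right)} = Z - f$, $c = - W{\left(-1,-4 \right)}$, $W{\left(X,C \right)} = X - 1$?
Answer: $-7105$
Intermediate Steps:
$W{\left(X,C \right)} = -1 + X$
$c = 2$ ($c = - (-1 - 1) = \left(-1\right) \left(-2\right) = 2$)
$s{\left(f \right)} = -5 - f$
$29 s{\left(c \right)} 35 = 29 \left(-5 - 2\right) 35 = 29 \left(-7\right) 35 = \left(-203\right) 35 = -7105$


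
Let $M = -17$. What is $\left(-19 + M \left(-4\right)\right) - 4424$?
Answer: $-4375$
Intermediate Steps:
$\left(-19 + M \left(-4\right)\right) - 4424 = \left(-19 - -68\right) - 4424 = \left(-19 + 68\right) - 4424 = 49 - 4424 = -4375$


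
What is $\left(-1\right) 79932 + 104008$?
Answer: $24076$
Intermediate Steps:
$\left(-1\right) 79932 + 104008 = -79932 + 104008 = 24076$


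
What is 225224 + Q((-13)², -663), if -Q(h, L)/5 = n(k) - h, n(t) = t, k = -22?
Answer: 226179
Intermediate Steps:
Q(h, L) = 110 + 5*h (Q(h, L) = -5*(-22 - h) = 110 + 5*h)
225224 + Q((-13)², -663) = 225224 + (110 + 5*(-13)²) = 225224 + (110 + 5*169) = 225224 + (110 + 845) = 225224 + 955 = 226179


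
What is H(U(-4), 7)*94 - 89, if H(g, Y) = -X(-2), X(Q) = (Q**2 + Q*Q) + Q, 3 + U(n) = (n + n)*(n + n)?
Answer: -653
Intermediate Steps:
U(n) = -3 + 4*n**2 (U(n) = -3 + (n + n)*(n + n) = -3 + (2*n)*(2*n) = -3 + 4*n**2)
X(Q) = Q + 2*Q**2 (X(Q) = (Q**2 + Q**2) + Q = 2*Q**2 + Q = Q + 2*Q**2)
H(g, Y) = -6 (H(g, Y) = -(-2)*(1 + 2*(-2)) = -(-2)*(1 - 4) = -(-2)*(-3) = -1*6 = -6)
H(U(-4), 7)*94 - 89 = -6*94 - 89 = -564 - 89 = -653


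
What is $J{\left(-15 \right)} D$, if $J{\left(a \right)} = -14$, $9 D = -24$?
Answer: $\frac{112}{3} \approx 37.333$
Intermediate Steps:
$D = - \frac{8}{3}$ ($D = \frac{1}{9} \left(-24\right) = - \frac{8}{3} \approx -2.6667$)
$J{\left(-15 \right)} D = \left(-14\right) \left(- \frac{8}{3}\right) = \frac{112}{3}$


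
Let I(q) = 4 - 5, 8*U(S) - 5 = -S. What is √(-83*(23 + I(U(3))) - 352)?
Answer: 33*I*√2 ≈ 46.669*I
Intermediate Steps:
U(S) = 5/8 - S/8 (U(S) = 5/8 + (-S)/8 = 5/8 - S/8)
I(q) = -1
√(-83*(23 + I(U(3))) - 352) = √(-83*(23 - 1) - 352) = √(-83*22 - 352) = √(-1826 - 352) = √(-2178) = 33*I*√2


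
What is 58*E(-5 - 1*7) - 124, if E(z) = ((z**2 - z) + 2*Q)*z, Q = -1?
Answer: -107308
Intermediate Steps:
E(z) = z*(-2 + z**2 - z) (E(z) = ((z**2 - z) + 2*(-1))*z = ((z**2 - z) - 2)*z = (-2 + z**2 - z)*z = z*(-2 + z**2 - z))
58*E(-5 - 1*7) - 124 = 58*((-5 - 1*7)*(-2 + (-5 - 1*7)**2 - (-5 - 1*7))) - 124 = 58*((-5 - 7)*(-2 + (-5 - 7)**2 - (-5 - 7))) - 124 = 58*(-12*(-2 + (-12)**2 - 1*(-12))) - 124 = 58*(-12*(-2 + 144 + 12)) - 124 = 58*(-12*154) - 124 = 58*(-1848) - 124 = -107184 - 124 = -107308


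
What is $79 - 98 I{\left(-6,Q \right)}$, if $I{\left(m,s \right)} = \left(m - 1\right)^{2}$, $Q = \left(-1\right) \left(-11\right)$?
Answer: $-4723$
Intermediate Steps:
$Q = 11$
$I{\left(m,s \right)} = \left(-1 + m\right)^{2}$
$79 - 98 I{\left(-6,Q \right)} = 79 - 98 \left(-1 - 6\right)^{2} = 79 - 98 \left(-7\right)^{2} = 79 - 4802 = -4723$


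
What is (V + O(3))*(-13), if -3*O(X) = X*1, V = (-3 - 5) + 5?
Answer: 52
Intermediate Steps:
V = -3 (V = -8 + 5 = -3)
O(X) = -X/3
(V + O(3))*(-13) = (-3 - ⅓*3)*(-13) = (-3 - 1)*(-13) = -4*(-13) = 52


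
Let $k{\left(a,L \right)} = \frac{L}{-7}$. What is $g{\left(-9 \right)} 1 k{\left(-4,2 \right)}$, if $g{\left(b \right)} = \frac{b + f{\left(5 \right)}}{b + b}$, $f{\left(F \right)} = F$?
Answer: $- \frac{4}{63} \approx -0.063492$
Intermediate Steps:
$k{\left(a,L \right)} = - \frac{L}{7}$ ($k{\left(a,L \right)} = L \left(- \frac{1}{7}\right) = - \frac{L}{7}$)
$g{\left(b \right)} = \frac{5 + b}{2 b}$ ($g{\left(b \right)} = \frac{b + 5}{b + b} = \frac{5 + b}{2 b}$)
$g{\left(-9 \right)} 1 k{\left(-4,2 \right)} = \frac{5 - 9}{2 \left(-9\right)} 1 \left(\left(- \frac{1}{7}\right) 2\right) = \frac{1}{2} \left(- \frac{1}{9}\right) \left(-4\right) 1 \left(- \frac{2}{7}\right) = \frac{2}{9} \cdot 1 \left(- \frac{2}{7}\right) = \frac{2}{9} \left(- \frac{2}{7}\right) = - \frac{4}{63}$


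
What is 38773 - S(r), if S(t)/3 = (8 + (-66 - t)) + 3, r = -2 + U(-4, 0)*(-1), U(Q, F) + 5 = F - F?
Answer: 38947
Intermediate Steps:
U(Q, F) = -5 (U(Q, F) = -5 + (F - F) = -5 + 0 = -5)
r = 3 (r = -2 - 5*(-1) = -2 + 5 = 3)
S(t) = -165 - 3*t (S(t) = 3*((8 + (-66 - t)) + 3) = 3*((-58 - t) + 3) = 3*(-55 - t) = -165 - 3*t)
38773 - S(r) = 38773 - (-165 - 3*3) = 38773 - (-165 - 9) = 38773 - 1*(-174) = 38773 + 174 = 38947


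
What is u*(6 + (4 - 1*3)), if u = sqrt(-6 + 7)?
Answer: 7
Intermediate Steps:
u = 1 (u = sqrt(1) = 1)
u*(6 + (4 - 1*3)) = 1*(6 + (4 - 1*3)) = 1*(6 + (4 - 3)) = 1*(6 + 1) = 1*7 = 7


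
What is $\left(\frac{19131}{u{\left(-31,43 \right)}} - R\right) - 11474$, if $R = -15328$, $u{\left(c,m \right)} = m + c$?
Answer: $\frac{21793}{4} \approx 5448.3$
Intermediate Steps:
$u{\left(c,m \right)} = c + m$
$\left(\frac{19131}{u{\left(-31,43 \right)}} - R\right) - 11474 = \left(\frac{19131}{-31 + 43} - -15328\right) - 11474 = \left(\frac{19131}{12} + 15328\right) - 11474 = \left(19131 \cdot \frac{1}{12} + 15328\right) - 11474 = \left(\frac{6377}{4} + 15328\right) - 11474 = \frac{67689}{4} - 11474 = \frac{21793}{4}$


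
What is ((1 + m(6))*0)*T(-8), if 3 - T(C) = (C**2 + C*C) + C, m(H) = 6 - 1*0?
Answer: 0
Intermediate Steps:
m(H) = 6 (m(H) = 6 + 0 = 6)
T(C) = 3 - C - 2*C**2 (T(C) = 3 - ((C**2 + C*C) + C) = 3 - ((C**2 + C**2) + C) = 3 - (2*C**2 + C) = 3 - (C + 2*C**2) = 3 + (-C - 2*C**2) = 3 - C - 2*C**2)
((1 + m(6))*0)*T(-8) = ((1 + 6)*0)*(3 - 1*(-8) - 2*(-8)**2) = (7*0)*(3 + 8 - 2*64) = 0*(3 + 8 - 128) = 0*(-117) = 0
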